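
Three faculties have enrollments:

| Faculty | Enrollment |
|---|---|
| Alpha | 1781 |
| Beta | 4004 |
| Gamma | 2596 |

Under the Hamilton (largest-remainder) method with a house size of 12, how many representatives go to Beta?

Total 8381; standard divisor 8381/12 ≈ 698.417.
Standard quotas: Alpha 2.550, Beta 5.733, Gamma 3.717.
Lower quotas: Alpha 2, Beta 5, Gamma 3 (sum 10, leaving 2 seats).
Remainders in descending order: Beta 0.733, Gamma 0.717, Alpha 0.550.
The surplus seats go to Beta, Gamma.
Beta receives 6.

6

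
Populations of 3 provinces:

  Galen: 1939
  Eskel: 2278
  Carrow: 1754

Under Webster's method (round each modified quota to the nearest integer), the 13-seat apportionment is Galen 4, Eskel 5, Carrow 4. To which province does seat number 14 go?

Priority for the next seat is population ÷ (current seats + 0.5).
Priorities: Galen 430.889, Eskel 414.182, Carrow 389.778.
Highest priority: Galen.

Galen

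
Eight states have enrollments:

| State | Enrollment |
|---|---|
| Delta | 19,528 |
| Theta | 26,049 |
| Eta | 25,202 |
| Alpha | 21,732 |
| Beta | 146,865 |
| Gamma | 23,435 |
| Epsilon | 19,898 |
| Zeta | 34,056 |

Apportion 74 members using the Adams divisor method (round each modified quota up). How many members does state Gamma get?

Standard divisor 316765/74 ≈ 4280.608; standard quotas: Delta 4.562, Theta 6.085, Eta 5.887, Alpha 5.077, Beta 34.309, Gamma 5.475, Epsilon 4.648, Zeta 7.956.
Rounding up gives 5, 7, 6, 6, 35, 6, 5, 8 = 78 seats, so the divisor must be adjusted.
With modified divisor 4500: modified quotas Delta 4.340, Theta 5.789, Eta 5.600, Alpha 4.829, Beta 32.637, Gamma 5.208, Epsilon 4.422, Zeta 7.568.
Rounding up: Delta 5, Theta 6, Eta 6, Alpha 5, Beta 33, Gamma 6, Epsilon 5, Zeta 8 (total 74).
Gamma receives 6.

6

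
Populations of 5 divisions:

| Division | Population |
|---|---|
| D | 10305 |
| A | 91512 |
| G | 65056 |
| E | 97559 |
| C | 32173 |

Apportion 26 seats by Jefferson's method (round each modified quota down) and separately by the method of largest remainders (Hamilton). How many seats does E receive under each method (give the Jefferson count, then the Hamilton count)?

Jefferson: D 0, A 8, G 6, E 9, C 3.
Hamilton: D 1, A 8, G 6, E 8, C 3.
E gets 9 under Jefferson and 8 under Hamilton.

9 and 8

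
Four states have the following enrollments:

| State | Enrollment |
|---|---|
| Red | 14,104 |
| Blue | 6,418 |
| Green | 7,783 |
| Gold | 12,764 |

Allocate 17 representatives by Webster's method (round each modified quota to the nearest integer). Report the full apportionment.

Standard divisor 41069/17 ≈ 2415.824; standard quotas: Red 5.838, Blue 2.657, Green 3.222, Gold 5.283.
Rounding to the nearest integer gives Red 6, Blue 3, Green 3, Gold 5 — total 17, matching the house size, so no adjustment is needed.

Red=6; Blue=3; Green=3; Gold=5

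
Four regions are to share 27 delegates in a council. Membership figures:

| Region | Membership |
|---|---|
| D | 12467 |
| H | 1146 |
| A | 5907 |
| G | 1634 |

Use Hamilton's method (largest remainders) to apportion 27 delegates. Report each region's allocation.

The standard divisor is 21154/27 ≈ 783.481.
Standard quotas: D 15.9123, H 1.4627, A 7.5394, G 2.0856.
Lower quotas: D 15, H 1, A 7, G 2 (sum 25, leaving 2 seats).
Remainders in descending order: D 0.9123, A 0.5394, H 0.4627, G 0.0856.
The surplus seats go to D, A.

D=16, H=1, A=8, G=2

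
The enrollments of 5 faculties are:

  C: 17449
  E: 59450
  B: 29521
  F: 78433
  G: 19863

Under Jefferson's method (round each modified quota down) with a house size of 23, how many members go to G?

2

Standard divisor 204716/23 ≈ 8900.696; standard quotas: C 1.960, E 6.679, B 3.317, F 8.812, G 2.232.
Rounding down gives 1, 6, 3, 8, 2 = 20 seats, so the divisor must be adjusted.
With modified divisor 8200: modified quotas C 2.128, E 7.250, B 3.600, F 9.565, G 2.422.
Rounding down: C 2, E 7, B 3, F 9, G 2 (total 23).
G receives 2.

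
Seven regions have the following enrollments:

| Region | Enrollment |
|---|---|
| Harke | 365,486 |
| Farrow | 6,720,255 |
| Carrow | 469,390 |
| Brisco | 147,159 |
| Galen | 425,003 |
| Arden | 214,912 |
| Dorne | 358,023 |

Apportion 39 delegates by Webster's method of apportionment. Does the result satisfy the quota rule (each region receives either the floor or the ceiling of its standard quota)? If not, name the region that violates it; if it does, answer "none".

Farrow

Standard quotas: Harke 1.638, Farrow 30.124, Carrow 2.104, Brisco 0.660, Galen 1.905, Arden 0.963, Dorne 1.605.
Webster allocation: Harke 2, Farrow 29, Carrow 2, Brisco 1, Galen 2, Arden 1, Dorne 2.
Farrow has quota 30.124 (lower 30, upper 31) but receives 29 — outside the quota interval.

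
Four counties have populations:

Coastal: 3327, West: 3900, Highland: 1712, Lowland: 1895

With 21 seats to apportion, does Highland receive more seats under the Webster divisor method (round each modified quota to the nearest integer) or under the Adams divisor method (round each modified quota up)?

Webster: Coastal 6, West 8, Highland 3, Lowland 4.
Adams: Coastal 6, West 7, Highland 4, Lowland 4.
Highland gets 3 under Webster and 4 under Adams.

Adams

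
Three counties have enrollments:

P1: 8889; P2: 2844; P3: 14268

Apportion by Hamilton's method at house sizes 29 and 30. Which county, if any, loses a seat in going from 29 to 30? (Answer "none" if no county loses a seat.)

At 29 seats: P1 10, P2 3, P3 16.
At 30 seats: P1 10, P2 3, P3 17.
No county's allocation decreased.

none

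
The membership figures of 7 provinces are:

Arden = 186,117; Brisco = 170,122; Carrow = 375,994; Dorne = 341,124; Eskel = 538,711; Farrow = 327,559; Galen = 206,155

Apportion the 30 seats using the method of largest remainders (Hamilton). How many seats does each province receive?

Arden 3, Brisco 2, Carrow 5, Dorne 5, Eskel 7, Farrow 5, Galen 3

Standard divisor: 2145782 ÷ 30 ≈ 71526.067.
Standard quotas: Arden 2.6021, Brisco 2.3785, Carrow 5.2567, Dorne 4.7692, Eskel 7.5317, Farrow 4.5796, Galen 2.8822.
Lower quotas: Arden 2, Brisco 2, Carrow 5, Dorne 4, Eskel 7, Farrow 4, Galen 2 (sum 26, leaving 4 seats).
Remainders in descending order: Galen 0.8822, Dorne 0.7692, Arden 0.6021, Farrow 0.5796, Eskel 0.5317, Brisco 0.3785, Carrow 0.2567.
Largest remainders: Galen, Dorne, Arden, Farrow receive the extra seats.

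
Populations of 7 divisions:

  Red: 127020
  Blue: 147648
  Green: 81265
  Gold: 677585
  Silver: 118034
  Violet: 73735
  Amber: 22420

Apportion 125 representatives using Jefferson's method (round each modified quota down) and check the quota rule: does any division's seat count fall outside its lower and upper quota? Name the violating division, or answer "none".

Standard quotas: Red 12.725, Blue 14.792, Green 8.141, Gold 67.883, Silver 11.825, Violet 7.387, Amber 2.246.
Jefferson allocation: Red 12, Blue 15, Green 8, Gold 69, Silver 12, Violet 7, Amber 2.
Gold has quota 67.883 (lower 67, upper 68) but receives 69 — outside the quota interval.

Gold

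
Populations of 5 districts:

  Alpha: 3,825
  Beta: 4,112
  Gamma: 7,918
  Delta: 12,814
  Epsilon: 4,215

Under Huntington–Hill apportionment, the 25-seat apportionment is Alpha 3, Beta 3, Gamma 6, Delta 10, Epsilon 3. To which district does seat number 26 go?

Priority for the next seat is population ÷ (√(s·(s+1))).
Priorities: Alpha 1104.182, Beta 1187.032, Gamma 1221.774, Delta 1221.767, Epsilon 1216.766.
Highest priority: Gamma.

Gamma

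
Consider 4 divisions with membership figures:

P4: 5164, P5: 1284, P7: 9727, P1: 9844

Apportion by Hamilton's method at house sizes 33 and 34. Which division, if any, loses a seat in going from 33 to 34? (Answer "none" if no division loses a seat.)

P5

At 33 seats: P4 7, P5 2, P7 12, P1 12.
At 34 seats: P4 7, P5 1, P7 13, P1 13.
P5 drops from 2 to 1.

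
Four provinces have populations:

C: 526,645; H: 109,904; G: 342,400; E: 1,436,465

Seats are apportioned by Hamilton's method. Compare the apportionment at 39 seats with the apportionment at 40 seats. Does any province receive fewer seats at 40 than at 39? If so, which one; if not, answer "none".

At 39 seats: C 8, H 2, G 6, E 23.
At 40 seats: C 9, H 2, G 5, E 24.
G drops from 6 to 5.

G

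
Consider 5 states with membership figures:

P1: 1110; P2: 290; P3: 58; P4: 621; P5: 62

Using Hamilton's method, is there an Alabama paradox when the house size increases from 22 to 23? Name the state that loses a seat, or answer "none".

P3

At 22 seats: P1 11, P2 3, P3 1, P4 6, P5 1.
At 23 seats: P1 12, P2 3, P3 0, P4 7, P5 1.
P3 drops from 1 to 0.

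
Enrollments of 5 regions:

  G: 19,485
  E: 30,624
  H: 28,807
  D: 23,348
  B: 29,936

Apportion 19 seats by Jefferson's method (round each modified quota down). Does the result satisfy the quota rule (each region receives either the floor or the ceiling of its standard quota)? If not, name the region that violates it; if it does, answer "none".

Standard quotas: G 2.800, E 4.401, H 4.140, D 3.356, B 4.302.
Jefferson allocation: G 3, E 5, H 4, D 3, B 4.
Every allocation lies between the lower and upper quota.

none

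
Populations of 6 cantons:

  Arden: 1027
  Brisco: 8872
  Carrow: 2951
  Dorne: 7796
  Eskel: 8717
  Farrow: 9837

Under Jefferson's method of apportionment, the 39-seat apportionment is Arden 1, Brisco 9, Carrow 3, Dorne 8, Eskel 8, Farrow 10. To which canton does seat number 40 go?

Eskel

Priority for the next seat is population ÷ (current seats + 1).
Priorities: Arden 513.500, Brisco 887.200, Carrow 737.750, Dorne 866.222, Eskel 968.556, Farrow 894.273.
Highest priority: Eskel.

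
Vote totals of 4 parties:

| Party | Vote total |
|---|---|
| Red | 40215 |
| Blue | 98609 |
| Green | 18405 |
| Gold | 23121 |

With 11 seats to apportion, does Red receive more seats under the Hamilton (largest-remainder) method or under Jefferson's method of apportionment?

Hamilton: Red 3, Blue 6, Green 1, Gold 1.
Jefferson: Red 2, Blue 7, Green 1, Gold 1.
Red gets 3 under Hamilton and 2 under Jefferson.

Hamilton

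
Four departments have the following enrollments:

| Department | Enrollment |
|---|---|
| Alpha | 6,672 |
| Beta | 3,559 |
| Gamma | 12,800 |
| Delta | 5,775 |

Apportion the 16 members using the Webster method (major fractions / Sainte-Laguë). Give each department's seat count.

Alpha 4, Beta 2, Gamma 7, Delta 3

Standard divisor 28806/16 ≈ 1800.375; standard quotas: Alpha 3.706, Beta 1.977, Gamma 7.110, Delta 3.208.
Rounding to the nearest integer gives Alpha 4, Beta 2, Gamma 7, Delta 3 — total 16, matching the house size, so no adjustment is needed.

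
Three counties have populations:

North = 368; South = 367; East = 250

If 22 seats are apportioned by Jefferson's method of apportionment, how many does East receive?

6

Standard divisor 985/22 ≈ 44.773; standard quotas: North 8.219, South 8.197, East 5.584.
Rounding down gives 8, 8, 5 = 21 seats, so the divisor must be adjusted.
With modified divisor 41: modified quotas North 8.976, South 8.951, East 6.098.
Rounding down: North 8, South 8, East 6 (total 22).
East receives 6.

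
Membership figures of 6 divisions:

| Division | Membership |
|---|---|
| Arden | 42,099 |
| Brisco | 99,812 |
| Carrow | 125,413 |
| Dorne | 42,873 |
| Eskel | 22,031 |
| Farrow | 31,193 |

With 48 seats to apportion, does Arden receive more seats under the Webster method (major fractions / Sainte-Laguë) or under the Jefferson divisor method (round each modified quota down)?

Webster: Arden 6, Brisco 13, Carrow 16, Dorne 6, Eskel 3, Farrow 4.
Jefferson: Arden 5, Brisco 13, Carrow 17, Dorne 6, Eskel 3, Farrow 4.
Arden gets 6 under Webster and 5 under Jefferson.

Webster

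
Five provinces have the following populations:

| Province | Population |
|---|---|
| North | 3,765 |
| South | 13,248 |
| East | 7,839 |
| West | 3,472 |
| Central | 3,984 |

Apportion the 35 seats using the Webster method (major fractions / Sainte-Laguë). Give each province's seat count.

Standard divisor 32308/35 ≈ 923.086; standard quotas: North 4.079, South 14.352, East 8.492, West 3.761, Central 4.316.
Rounding to the nearest integer gives 4, 14, 8, 4, 4 = 34 seats, so the divisor must be adjusted.
With modified divisor 920: modified quotas North 4.092, South 14.400, East 8.521, West 3.774, Central 4.330.
Rounding to the nearest integer: North 4, South 14, East 9, West 4, Central 4 (total 35).

North=4, South=14, East=9, West=4, Central=4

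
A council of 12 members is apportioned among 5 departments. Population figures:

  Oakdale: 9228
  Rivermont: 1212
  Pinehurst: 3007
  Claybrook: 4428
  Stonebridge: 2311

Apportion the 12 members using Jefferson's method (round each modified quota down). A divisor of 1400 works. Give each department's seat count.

With modified divisor 1400: modified quotas Oakdale 6.591, Rivermont 0.866, Pinehurst 2.148, Claybrook 3.163, Stonebridge 1.651.
Rounding down: Oakdale 6, Rivermont 0, Pinehurst 2, Claybrook 3, Stonebridge 1 (total 12).

Oakdale: 6, Rivermont: 0, Pinehurst: 2, Claybrook: 3, Stonebridge: 1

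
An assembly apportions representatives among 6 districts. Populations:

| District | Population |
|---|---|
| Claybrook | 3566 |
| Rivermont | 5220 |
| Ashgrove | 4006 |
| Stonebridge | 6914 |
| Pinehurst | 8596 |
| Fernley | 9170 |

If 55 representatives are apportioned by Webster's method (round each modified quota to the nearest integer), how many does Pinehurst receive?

Standard divisor 37472/55 ≈ 681.309; standard quotas: Claybrook 5.234, Rivermont 7.662, Ashgrove 5.880, Stonebridge 10.148, Pinehurst 12.617, Fernley 13.459.
Rounding to the nearest integer gives Claybrook 5, Rivermont 8, Ashgrove 6, Stonebridge 10, Pinehurst 13, Fernley 13 — total 55, matching the house size, so no adjustment is needed.
Pinehurst receives 13.

13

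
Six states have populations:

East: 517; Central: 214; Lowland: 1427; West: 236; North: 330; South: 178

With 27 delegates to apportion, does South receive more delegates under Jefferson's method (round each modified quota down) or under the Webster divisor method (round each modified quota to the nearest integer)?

Jefferson: East 5, Central 2, Lowland 14, West 2, North 3, South 1.
Webster: East 5, Central 2, Lowland 13, West 2, North 3, South 2.
South gets 1 under Jefferson and 2 under Webster.

Webster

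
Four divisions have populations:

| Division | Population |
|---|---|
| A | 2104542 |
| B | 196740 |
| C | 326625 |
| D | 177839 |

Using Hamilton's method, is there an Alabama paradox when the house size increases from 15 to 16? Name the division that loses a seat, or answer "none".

At 15 seats: A 11, B 1, C 2, D 1.
At 16 seats: A 12, B 1, C 2, D 1.
No division's allocation decreased.

none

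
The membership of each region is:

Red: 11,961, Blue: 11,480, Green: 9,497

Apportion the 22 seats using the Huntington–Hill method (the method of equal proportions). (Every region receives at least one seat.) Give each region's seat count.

Red 8; Blue 8; Green 6

With divisor 1500: modified quotas Red 7.974, Blue 7.653, Green 6.331.
Geometric-mean thresholds: Red √(7·8)=7.483, Blue √(7·8)=7.483, Green √(6·7)=6.481.
Each quota rounded against its threshold gives Red 8, Blue 8, Green 6 (total 22).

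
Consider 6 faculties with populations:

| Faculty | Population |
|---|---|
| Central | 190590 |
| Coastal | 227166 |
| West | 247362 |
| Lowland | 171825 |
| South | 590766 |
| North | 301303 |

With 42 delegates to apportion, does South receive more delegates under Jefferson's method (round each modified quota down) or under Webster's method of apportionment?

Jefferson

Jefferson: Central 5, Coastal 5, West 6, Lowland 4, South 15, North 7.
Webster: Central 5, Coastal 6, West 6, Lowland 4, South 14, North 7.
South gets 15 under Jefferson and 14 under Webster.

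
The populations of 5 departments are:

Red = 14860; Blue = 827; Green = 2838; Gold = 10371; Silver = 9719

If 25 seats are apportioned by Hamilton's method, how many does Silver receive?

6

Total 38615; standard divisor 38615/25 ≈ 1544.6.
Standard quotas: Red 9.6206, Blue 0.5354, Green 1.8374, Gold 6.7144, Silver 6.2922.
Lower quotas: Red 9, Blue 0, Green 1, Gold 6, Silver 6 (sum 22, leaving 3 seats).
Remainders in descending order: Green 0.8374, Gold 0.7144, Red 0.6206, Blue 0.5354, Silver 0.2922.
The surplus seats go to Green, Gold, Red.
Silver receives 6.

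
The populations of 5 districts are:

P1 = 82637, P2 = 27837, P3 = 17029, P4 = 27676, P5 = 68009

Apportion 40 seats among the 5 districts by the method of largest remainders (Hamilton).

P1 15; P2 5; P3 3; P4 5; P5 12

The standard divisor is 223188/40 ≈ 5579.7.
Standard quotas: P1 14.8103, P2 4.9890, P3 3.0520, P4 4.9601, P5 12.1886.
Lower quotas: P1 14, P2 4, P3 3, P4 4, P5 12 (sum 37, leaving 3 seats).
Remainders in descending order: P2 0.9890, P4 0.9601, P1 0.8103, P5 0.1886, P3 0.0520.
The surplus seats go to P2, P4, P1.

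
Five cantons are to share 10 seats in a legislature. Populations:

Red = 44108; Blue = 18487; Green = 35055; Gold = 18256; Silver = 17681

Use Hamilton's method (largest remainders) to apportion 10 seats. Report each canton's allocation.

Total 133587; standard divisor 133587/10 ≈ 13358.7.
Standard quotas: Red 3.3018, Blue 1.3839, Green 2.6241, Gold 1.3666, Silver 1.3236.
Lower quotas: Red 3, Blue 1, Green 2, Gold 1, Silver 1 (sum 8, leaving 2 seats).
Remainders in descending order: Green 0.6241, Blue 0.3839, Gold 0.3666, Silver 0.3236, Red 0.3018.
Largest remainders: Green, Blue receive the extra seats.

Red=3, Blue=2, Green=3, Gold=1, Silver=1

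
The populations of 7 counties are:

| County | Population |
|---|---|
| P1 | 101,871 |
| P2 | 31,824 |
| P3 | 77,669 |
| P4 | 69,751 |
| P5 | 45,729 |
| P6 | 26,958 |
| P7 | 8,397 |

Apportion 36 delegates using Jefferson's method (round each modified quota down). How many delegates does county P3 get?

Standard divisor 362199/36 ≈ 10061.083; standard quotas: P1 10.125, P2 3.163, P3 7.720, P4 6.933, P5 4.545, P6 2.679, P7 0.835.
Rounding down gives 10, 3, 7, 6, 4, 2, 0 = 32 seats, so the divisor must be adjusted.
With modified divisor 9100: modified quotas P1 11.195, P2 3.497, P3 8.535, P4 7.665, P5 5.025, P6 2.962, P7 0.923.
Rounding down: P1 11, P2 3, P3 8, P4 7, P5 5, P6 2, P7 0 (total 36).
P3 receives 8.

8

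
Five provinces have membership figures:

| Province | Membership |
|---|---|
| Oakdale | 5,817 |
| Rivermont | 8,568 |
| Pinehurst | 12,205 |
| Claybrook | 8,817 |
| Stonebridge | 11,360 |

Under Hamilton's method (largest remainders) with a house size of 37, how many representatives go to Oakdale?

4

Standard divisor: 46767 ÷ 37 ≈ 1263.973.
Standard quotas: Oakdale 4.6022, Rivermont 6.7786, Pinehurst 9.6561, Claybrook 6.9756, Stonebridge 8.9875.
Lower quotas: Oakdale 4, Rivermont 6, Pinehurst 9, Claybrook 6, Stonebridge 8 (sum 33, leaving 4 seats).
Remainders in descending order: Stonebridge 0.9875, Claybrook 0.9756, Rivermont 0.7786, Pinehurst 0.6561, Oakdale 0.6022.
The surplus seats go to Stonebridge, Claybrook, Rivermont, Pinehurst.
Oakdale receives 4.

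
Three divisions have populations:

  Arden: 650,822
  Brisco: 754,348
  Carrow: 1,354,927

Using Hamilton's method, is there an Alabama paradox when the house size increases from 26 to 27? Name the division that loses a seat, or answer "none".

none

At 26 seats: Arden 6, Brisco 7, Carrow 13.
At 27 seats: Arden 6, Brisco 8, Carrow 13.
No division's allocation decreased.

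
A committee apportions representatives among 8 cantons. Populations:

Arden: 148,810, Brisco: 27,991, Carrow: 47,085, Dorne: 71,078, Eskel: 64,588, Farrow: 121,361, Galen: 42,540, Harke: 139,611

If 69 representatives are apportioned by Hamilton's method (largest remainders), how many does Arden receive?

Total 663064; standard divisor 663064/69 ≈ 9609.623.
Standard quotas: Arden 15.4855, Brisco 2.9128, Carrow 4.8998, Dorne 7.3965, Eskel 6.7212, Farrow 12.6291, Galen 4.4268, Harke 14.5282.
Lower quotas: Arden 15, Brisco 2, Carrow 4, Dorne 7, Eskel 6, Farrow 12, Galen 4, Harke 14 (sum 64, leaving 5 seats).
Remainders in descending order: Brisco 0.9128, Carrow 0.8998, Eskel 0.7212, Farrow 0.6291, Harke 0.5282, Arden 0.4855, Galen 0.4268, Dorne 0.3965.
Largest remainders: Brisco, Carrow, Eskel, Farrow, Harke receive the extra seats.
Arden receives 15.

15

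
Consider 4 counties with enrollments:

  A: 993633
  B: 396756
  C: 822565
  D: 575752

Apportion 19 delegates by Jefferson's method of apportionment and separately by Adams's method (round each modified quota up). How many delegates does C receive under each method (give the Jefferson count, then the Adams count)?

6 and 5

Jefferson: A 7, B 2, C 6, D 4.
Adams: A 7, B 3, C 5, D 4.
C gets 6 under Jefferson and 5 under Adams.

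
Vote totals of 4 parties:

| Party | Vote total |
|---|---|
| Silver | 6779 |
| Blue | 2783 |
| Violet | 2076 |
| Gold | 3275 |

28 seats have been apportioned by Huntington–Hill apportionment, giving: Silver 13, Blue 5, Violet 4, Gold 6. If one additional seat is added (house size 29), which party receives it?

Blue

Priority for the next seat is population ÷ (√(s·(s+1))).
Priorities: Silver 502.493, Blue 508.104, Violet 464.208, Gold 505.343.
Highest priority: Blue.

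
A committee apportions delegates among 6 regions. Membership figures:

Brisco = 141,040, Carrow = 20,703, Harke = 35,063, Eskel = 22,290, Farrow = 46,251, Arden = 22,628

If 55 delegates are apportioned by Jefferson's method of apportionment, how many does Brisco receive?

28

Standard divisor 287975/55 ≈ 5235.909; standard quotas: Brisco 26.937, Carrow 3.954, Harke 6.697, Eskel 4.257, Farrow 8.833, Arden 4.322.
Rounding down gives 26, 3, 6, 4, 8, 4 = 51 seats, so the divisor must be adjusted.
With modified divisor 5028.7: modified quotas Brisco 28.047, Carrow 4.117, Harke 6.973, Eskel 4.433, Farrow 9.197, Arden 4.500.
Rounding down: Brisco 28, Carrow 4, Harke 6, Eskel 4, Farrow 9, Arden 4 (total 55).
Brisco receives 28.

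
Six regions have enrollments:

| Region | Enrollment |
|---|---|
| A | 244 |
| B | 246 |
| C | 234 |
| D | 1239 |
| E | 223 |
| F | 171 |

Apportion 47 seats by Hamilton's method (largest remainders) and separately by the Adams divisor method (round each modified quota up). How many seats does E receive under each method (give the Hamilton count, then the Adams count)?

Hamilton: A 5, B 5, C 5, D 25, E 4, F 3.
Adams: A 5, B 5, C 5, D 23, E 5, F 4.
E gets 4 under Hamilton and 5 under Adams.

4 and 5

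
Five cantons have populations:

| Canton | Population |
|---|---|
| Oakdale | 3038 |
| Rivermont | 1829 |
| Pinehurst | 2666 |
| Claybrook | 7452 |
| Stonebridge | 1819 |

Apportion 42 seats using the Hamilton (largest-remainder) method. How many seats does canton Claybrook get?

19

Standard divisor: 16804 ÷ 42 ≈ 400.095.
Standard quotas: Oakdale 7.5932, Rivermont 4.5714, Pinehurst 6.6634, Claybrook 18.6256, Stonebridge 4.5464.
Lower quotas: Oakdale 7, Rivermont 4, Pinehurst 6, Claybrook 18, Stonebridge 4 (sum 39, leaving 3 seats).
Remainders in descending order: Pinehurst 0.6634, Claybrook 0.6256, Oakdale 0.5932, Rivermont 0.5714, Stonebridge 0.5464.
The surplus seats go to Pinehurst, Claybrook, Oakdale.
Claybrook receives 19.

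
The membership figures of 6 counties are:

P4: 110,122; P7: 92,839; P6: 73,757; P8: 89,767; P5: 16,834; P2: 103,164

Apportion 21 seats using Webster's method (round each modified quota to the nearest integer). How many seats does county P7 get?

Standard divisor 486483/21 ≈ 23165.857; standard quotas: P4 4.754, P7 4.008, P6 3.184, P8 3.875, P5 0.727, P2 4.453.
Rounding to the nearest integer gives P4 5, P7 4, P6 3, P8 4, P5 1, P2 4 — total 21, matching the house size, so no adjustment is needed.
P7 receives 4.

4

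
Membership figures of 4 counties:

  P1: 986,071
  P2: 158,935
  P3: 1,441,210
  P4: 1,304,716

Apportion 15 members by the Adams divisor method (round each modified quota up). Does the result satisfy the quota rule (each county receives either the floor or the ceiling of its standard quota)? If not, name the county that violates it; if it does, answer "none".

none

Standard quotas: P1 3.801, P2 0.613, P3 5.556, P4 5.030.
Adams allocation: P1 4, P2 1, P3 5, P4 5.
Every allocation lies between the lower and upper quota.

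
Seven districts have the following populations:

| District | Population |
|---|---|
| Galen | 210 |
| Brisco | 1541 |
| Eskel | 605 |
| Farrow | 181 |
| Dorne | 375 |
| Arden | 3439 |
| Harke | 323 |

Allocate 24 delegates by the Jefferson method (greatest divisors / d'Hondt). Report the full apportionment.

Standard divisor 6674/24 ≈ 278.083; standard quotas: Galen 0.755, Brisco 5.542, Eskel 2.176, Farrow 0.651, Dorne 1.349, Arden 12.367, Harke 1.162.
Rounding down gives 0, 5, 2, 0, 1, 12, 1 = 21 seats, so the divisor must be adjusted.
With modified divisor 240: modified quotas Galen 0.875, Brisco 6.421, Eskel 2.521, Farrow 0.754, Dorne 1.562, Arden 14.329, Harke 1.346.
Rounding down: Galen 0, Brisco 6, Eskel 2, Farrow 0, Dorne 1, Arden 14, Harke 1 (total 24).

Galen=0, Brisco=6, Eskel=2, Farrow=0, Dorne=1, Arden=14, Harke=1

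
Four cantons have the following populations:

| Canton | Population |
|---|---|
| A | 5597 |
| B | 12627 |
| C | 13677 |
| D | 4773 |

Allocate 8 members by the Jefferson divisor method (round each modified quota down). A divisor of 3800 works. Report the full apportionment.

With modified divisor 3800: modified quotas A 1.473, B 3.323, C 3.599, D 1.256.
Rounding down: A 1, B 3, C 3, D 1 (total 8).

A 1, B 3, C 3, D 1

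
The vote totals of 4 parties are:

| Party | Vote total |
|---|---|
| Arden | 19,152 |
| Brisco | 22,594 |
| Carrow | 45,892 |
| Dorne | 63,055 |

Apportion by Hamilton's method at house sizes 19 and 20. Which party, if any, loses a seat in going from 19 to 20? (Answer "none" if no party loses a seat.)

none

At 19 seats: Arden 2, Brisco 3, Carrow 6, Dorne 8.
At 20 seats: Arden 3, Brisco 3, Carrow 6, Dorne 8.
No party's allocation decreased.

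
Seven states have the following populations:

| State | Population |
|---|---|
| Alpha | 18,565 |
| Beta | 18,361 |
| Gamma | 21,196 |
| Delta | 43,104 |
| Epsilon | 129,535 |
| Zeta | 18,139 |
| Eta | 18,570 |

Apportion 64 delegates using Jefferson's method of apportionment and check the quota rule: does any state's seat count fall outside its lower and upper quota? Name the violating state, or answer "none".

Epsilon

Standard quotas: Alpha 4.442, Beta 4.393, Gamma 5.072, Delta 10.314, Epsilon 30.995, Zeta 4.340, Eta 4.443.
Jefferson allocation: Alpha 4, Beta 4, Gamma 5, Delta 10, Epsilon 33, Zeta 4, Eta 4.
Epsilon has quota 30.995 (lower 30, upper 31) but receives 33 — outside the quota interval.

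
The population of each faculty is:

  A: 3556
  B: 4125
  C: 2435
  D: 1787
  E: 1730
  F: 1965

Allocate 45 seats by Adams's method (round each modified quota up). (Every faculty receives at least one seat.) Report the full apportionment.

Standard divisor 15598/45 ≈ 346.622; standard quotas: A 10.259, B 11.901, C 7.025, D 5.155, E 4.991, F 5.669.
Rounding up gives 11, 12, 8, 6, 5, 6 = 48 seats, so the divisor must be adjusted.
With modified divisor 370: modified quotas A 9.611, B 11.149, C 6.581, D 4.830, E 4.676, F 5.311.
Rounding up: A 10, B 12, C 7, D 5, E 5, F 6 (total 45).

A=10; B=12; C=7; D=5; E=5; F=6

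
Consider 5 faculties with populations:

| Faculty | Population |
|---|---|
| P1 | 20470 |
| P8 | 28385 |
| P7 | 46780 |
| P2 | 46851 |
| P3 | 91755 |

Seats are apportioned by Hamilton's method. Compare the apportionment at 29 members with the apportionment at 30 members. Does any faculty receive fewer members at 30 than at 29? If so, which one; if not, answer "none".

P1

At 29 seats: P1 3, P8 3, P7 6, P2 6, P3 11.
At 30 seats: P1 2, P8 4, P7 6, P2 6, P3 12.
P1 drops from 3 to 2.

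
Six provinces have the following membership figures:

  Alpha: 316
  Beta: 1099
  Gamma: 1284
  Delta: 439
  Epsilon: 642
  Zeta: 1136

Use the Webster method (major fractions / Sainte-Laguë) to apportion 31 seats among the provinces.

Standard divisor 4916/31 ≈ 158.581; standard quotas: Alpha 1.993, Beta 6.930, Gamma 8.097, Delta 2.768, Epsilon 4.048, Zeta 7.164.
Rounding to the nearest integer gives Alpha 2, Beta 7, Gamma 8, Delta 3, Epsilon 4, Zeta 7 — total 31, matching the house size, so no adjustment is needed.

Alpha 2, Beta 7, Gamma 8, Delta 3, Epsilon 4, Zeta 7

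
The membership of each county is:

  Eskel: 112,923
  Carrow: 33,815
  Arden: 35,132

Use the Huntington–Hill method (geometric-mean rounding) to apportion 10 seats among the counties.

Eskel=6, Carrow=2, Arden=2

With divisor 19021: modified quotas Eskel 5.937, Carrow 1.778, Arden 1.847.
Geometric-mean thresholds: Eskel √(5·6)=5.477, Carrow √(1·2)=1.414, Arden √(1·2)=1.414.
Each quota rounded against its threshold gives Eskel 6, Carrow 2, Arden 2 (total 10).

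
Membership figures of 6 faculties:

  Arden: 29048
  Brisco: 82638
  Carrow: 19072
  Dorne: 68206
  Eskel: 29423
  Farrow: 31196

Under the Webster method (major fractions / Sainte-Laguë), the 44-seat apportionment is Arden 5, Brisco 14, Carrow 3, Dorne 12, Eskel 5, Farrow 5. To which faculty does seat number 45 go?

Priority for the next seat is population ÷ (current seats + 0.5).
Priorities: Arden 5281.455, Brisco 5699.172, Carrow 5449.143, Dorne 5456.480, Eskel 5349.636, Farrow 5672.000.
Highest priority: Brisco.

Brisco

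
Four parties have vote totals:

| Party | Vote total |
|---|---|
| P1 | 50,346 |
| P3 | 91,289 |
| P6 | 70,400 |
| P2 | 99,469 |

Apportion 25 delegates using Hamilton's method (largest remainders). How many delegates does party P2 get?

8

Total 311504; standard divisor 311504/25 ≈ 12460.16.
Standard quotas: P1 4.0406, P3 7.3265, P6 5.6500, P2 7.9830.
Lower quotas: P1 4, P3 7, P6 5, P2 7 (sum 23, leaving 2 seats).
Remainders in descending order: P2 0.9830, P6 0.6500, P3 0.3265, P1 0.0406.
Largest remainders: P2, P6 receive the extra seats.
P2 receives 8.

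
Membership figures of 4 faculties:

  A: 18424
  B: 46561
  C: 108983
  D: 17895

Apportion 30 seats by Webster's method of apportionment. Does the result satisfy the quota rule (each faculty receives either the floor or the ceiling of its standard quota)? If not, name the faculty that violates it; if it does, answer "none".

none

Standard quotas: A 2.881, B 7.280, C 17.041, D 2.798.
Webster allocation: A 3, B 7, C 17, D 3.
Every allocation lies between the lower and upper quota.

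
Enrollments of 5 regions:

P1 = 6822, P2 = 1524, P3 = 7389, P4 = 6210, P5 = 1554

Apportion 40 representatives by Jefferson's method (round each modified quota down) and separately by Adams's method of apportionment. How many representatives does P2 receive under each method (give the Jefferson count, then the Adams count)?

2 and 3

Jefferson: P1 12, P2 2, P3 13, P4 11, P5 2.
Adams: P1 11, P2 3, P3 12, P4 11, P5 3.
P2 gets 2 under Jefferson and 3 under Adams.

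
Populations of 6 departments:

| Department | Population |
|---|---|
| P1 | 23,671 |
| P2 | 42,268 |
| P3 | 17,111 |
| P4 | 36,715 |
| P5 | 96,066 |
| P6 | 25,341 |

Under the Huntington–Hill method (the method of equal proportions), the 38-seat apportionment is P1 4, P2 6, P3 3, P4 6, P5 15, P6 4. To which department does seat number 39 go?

P2

Priority for the next seat is population ÷ (√(s·(s+1))).
Priorities: P1 5292.997, P2 6522.094, P3 4939.520, P4 5665.247, P5 6201.034, P6 5666.420.
Highest priority: P2.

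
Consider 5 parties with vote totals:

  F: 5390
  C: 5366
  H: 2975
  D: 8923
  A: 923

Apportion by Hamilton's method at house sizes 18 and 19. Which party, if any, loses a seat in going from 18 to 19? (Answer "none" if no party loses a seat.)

At 18 seats: F 4, C 4, H 2, D 7, A 1.
At 19 seats: F 4, C 4, H 3, D 7, A 1.
No party's allocation decreased.

none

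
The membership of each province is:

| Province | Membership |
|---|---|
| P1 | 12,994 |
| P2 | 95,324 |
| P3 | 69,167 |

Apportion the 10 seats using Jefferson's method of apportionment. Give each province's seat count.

Standard divisor 177485/10 ≈ 17748.5; standard quotas: P1 0.732, P2 5.371, P3 3.897.
Rounding down gives 0, 5, 3 = 8 seats, so the divisor must be adjusted.
With modified divisor 14900: modified quotas P1 0.872, P2 6.398, P3 4.642.
Rounding down: P1 0, P2 6, P3 4 (total 10).

P1: 0; P2: 6; P3: 4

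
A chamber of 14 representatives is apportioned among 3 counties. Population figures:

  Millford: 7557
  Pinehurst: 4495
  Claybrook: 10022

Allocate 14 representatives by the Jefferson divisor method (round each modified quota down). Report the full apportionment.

Standard divisor 22074/14 ≈ 1576.714; standard quotas: Millford 4.793, Pinehurst 2.851, Claybrook 6.356.
Rounding down gives 4, 2, 6 = 12 seats, so the divisor must be adjusted.
With modified divisor 1470: modified quotas Millford 5.141, Pinehurst 3.058, Claybrook 6.818.
Rounding down: Millford 5, Pinehurst 3, Claybrook 6 (total 14).

Millford 5, Pinehurst 3, Claybrook 6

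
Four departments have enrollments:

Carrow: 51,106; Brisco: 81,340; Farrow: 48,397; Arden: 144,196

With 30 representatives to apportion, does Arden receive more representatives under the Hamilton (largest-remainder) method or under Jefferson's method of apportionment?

Hamilton: Carrow 5, Brisco 8, Farrow 4, Arden 13.
Jefferson: Carrow 5, Brisco 7, Farrow 4, Arden 14.
Arden gets 13 under Hamilton and 14 under Jefferson.

Jefferson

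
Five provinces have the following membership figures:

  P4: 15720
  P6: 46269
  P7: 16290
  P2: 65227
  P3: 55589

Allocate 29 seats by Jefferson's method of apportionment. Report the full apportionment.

P4 2, P6 7, P7 2, P2 10, P3 8

Standard divisor 199095/29 ≈ 6865.345; standard quotas: P4 2.290, P6 6.740, P7 2.373, P2 9.501, P3 8.097.
Rounding down gives 2, 6, 2, 9, 8 = 27 seats, so the divisor must be adjusted.
With modified divisor 6300: modified quotas P4 2.495, P6 7.344, P7 2.586, P2 10.353, P3 8.824.
Rounding down: P4 2, P6 7, P7 2, P2 10, P3 8 (total 29).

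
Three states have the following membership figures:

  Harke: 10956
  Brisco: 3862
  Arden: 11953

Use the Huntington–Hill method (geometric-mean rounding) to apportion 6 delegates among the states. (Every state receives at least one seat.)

With divisor 4676: modified quotas Harke 2.343, Brisco 0.826, Arden 2.556.
Geometric-mean thresholds: Harke √(2·3)=2.449, Brisco (min 1), Arden √(2·3)=2.449.
Each quota rounded against its threshold gives Harke 2, Brisco 1, Arden 3 (total 6).

Harke 2, Brisco 1, Arden 3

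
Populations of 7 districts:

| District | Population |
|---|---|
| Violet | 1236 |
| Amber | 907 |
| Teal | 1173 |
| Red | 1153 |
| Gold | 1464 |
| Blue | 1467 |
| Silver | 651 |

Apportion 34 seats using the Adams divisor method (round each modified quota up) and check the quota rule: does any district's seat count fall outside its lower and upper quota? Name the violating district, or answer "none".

none

Standard quotas: Violet 5.220, Amber 3.830, Teal 4.954, Red 4.869, Gold 6.183, Blue 6.195, Silver 2.749.
Adams allocation: Violet 5, Amber 4, Teal 5, Red 5, Gold 6, Blue 6, Silver 3.
Every allocation lies between the lower and upper quota.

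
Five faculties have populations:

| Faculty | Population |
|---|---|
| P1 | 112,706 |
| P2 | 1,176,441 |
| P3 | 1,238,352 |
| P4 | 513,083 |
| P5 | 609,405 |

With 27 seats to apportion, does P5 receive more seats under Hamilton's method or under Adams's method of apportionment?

Adams

Hamilton: P1 1, P2 9, P3 9, P4 4, P5 4.
Adams: P1 1, P2 8, P3 9, P4 4, P5 5.
P5 gets 4 under Hamilton and 5 under Adams.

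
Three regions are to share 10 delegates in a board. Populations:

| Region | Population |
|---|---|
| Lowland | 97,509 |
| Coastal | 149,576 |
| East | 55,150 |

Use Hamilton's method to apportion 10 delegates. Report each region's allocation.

Total 302235; standard divisor 302235/10 ≈ 30223.5.
Standard quotas: Lowland 3.2263, Coastal 4.9490, East 1.8247.
Lower quotas: Lowland 3, Coastal 4, East 1 (sum 8, leaving 2 seats).
Remainders in descending order: Coastal 0.9490, East 0.8247, Lowland 0.2263.
Largest remainders: Coastal, East receive the extra seats.

Lowland: 3; Coastal: 5; East: 2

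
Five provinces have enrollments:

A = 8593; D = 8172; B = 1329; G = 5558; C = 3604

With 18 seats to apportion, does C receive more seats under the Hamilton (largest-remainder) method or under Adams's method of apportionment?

Hamilton: A 6, D 5, B 1, G 4, C 2.
Adams: A 5, D 5, B 1, G 4, C 3.
C gets 2 under Hamilton and 3 under Adams.

Adams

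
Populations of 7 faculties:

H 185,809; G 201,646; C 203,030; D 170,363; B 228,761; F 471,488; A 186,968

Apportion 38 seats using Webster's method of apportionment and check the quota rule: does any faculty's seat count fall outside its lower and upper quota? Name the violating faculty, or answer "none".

none

Standard quotas: H 4.284, G 4.649, C 4.681, D 3.928, B 5.275, F 10.871, A 4.311.
Webster allocation: H 4, G 5, C 5, D 4, B 5, F 11, A 4.
Every allocation lies between the lower and upper quota.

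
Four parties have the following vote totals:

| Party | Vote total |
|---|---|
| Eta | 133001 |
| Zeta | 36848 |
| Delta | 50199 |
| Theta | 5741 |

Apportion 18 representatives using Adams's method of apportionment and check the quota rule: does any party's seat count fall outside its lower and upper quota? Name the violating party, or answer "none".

Standard quotas: Eta 10.603, Zeta 2.938, Delta 4.002, Theta 0.458.
Adams allocation: Eta 10, Zeta 3, Delta 4, Theta 1.
Every allocation lies between the lower and upper quota.

none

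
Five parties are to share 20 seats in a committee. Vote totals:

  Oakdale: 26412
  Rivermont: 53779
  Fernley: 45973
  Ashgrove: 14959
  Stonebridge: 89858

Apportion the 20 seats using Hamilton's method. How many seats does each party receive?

Standard divisor: 230981 ÷ 20 ≈ 11549.05.
Standard quotas: Oakdale 2.2869, Rivermont 4.6566, Fernley 3.9807, Ashgrove 1.2953, Stonebridge 7.7806.
Lower quotas: Oakdale 2, Rivermont 4, Fernley 3, Ashgrove 1, Stonebridge 7 (sum 17, leaving 3 seats).
Remainders in descending order: Fernley 0.9807, Stonebridge 0.7806, Rivermont 0.6566, Ashgrove 0.2953, Oakdale 0.2869.
The surplus seats go to Fernley, Stonebridge, Rivermont.

Oakdale 2, Rivermont 5, Fernley 4, Ashgrove 1, Stonebridge 8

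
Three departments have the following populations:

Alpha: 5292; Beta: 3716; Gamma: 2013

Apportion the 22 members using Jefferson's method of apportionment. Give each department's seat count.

Standard divisor 11021/22 ≈ 500.955; standard quotas: Alpha 10.564, Beta 7.418, Gamma 4.018.
Rounding down gives 10, 7, 4 = 21 seats, so the divisor must be adjusted.
With modified divisor 470: modified quotas Alpha 11.260, Beta 7.906, Gamma 4.283.
Rounding down: Alpha 11, Beta 7, Gamma 4 (total 22).

Alpha=11, Beta=7, Gamma=4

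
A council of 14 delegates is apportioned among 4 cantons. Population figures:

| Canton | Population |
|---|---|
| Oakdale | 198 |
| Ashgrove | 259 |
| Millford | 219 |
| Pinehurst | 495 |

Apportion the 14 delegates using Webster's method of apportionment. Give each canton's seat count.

Oakdale 2; Ashgrove 3; Millford 3; Pinehurst 6

Standard divisor 1171/14 ≈ 83.643; standard quotas: Oakdale 2.367, Ashgrove 3.096, Millford 2.618, Pinehurst 5.918.
Rounding to the nearest integer gives Oakdale 2, Ashgrove 3, Millford 3, Pinehurst 6 — total 14, matching the house size, so no adjustment is needed.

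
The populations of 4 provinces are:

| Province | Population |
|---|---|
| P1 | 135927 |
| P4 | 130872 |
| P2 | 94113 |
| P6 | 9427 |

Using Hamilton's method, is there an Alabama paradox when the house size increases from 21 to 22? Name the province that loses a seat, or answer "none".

P6

At 21 seats: P1 8, P4 7, P2 5, P6 1.
At 22 seats: P1 8, P4 8, P2 6, P6 0.
P6 drops from 1 to 0.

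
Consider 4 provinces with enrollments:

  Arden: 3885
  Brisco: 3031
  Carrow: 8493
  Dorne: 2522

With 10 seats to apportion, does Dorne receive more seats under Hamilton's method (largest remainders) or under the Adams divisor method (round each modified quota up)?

Adams

Hamilton: Arden 2, Brisco 2, Carrow 5, Dorne 1.
Adams: Arden 2, Brisco 2, Carrow 4, Dorne 2.
Dorne gets 1 under Hamilton and 2 under Adams.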